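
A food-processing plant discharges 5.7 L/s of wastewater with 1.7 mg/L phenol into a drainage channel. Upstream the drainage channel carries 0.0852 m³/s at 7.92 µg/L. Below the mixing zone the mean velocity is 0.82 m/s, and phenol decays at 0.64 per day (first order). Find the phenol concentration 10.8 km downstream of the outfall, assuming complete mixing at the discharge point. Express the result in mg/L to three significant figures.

5.7 L/s = 0.0057 m³/s.
7.92 µg/L = 0.00792 mg/L.
After complete mixing, C₀ = (0.0057·1.7 + 0.0852·0.00792) / 0.0909 = 0.114 mg/L.
Travel time t = 1.08e+04 m / 0.82 m/s = 1.317e+04 s = 0.1524 d.
C = 0.114·exp(−0.64·0.1524) = 0.114·0.907 = 0.1034 mg/L.

0.103 mg/L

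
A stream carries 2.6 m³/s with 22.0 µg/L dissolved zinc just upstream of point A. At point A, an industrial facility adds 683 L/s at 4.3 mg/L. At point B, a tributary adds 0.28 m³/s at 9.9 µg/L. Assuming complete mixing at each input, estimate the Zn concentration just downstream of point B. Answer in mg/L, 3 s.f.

0.841 mg/L

22.0 µg/L = 0.022 mg/L.
683 L/s = 0.683 m³/s.
After input A: C = (2.6·0.022 + 0.683·4.3) / 3.283 = 0.912 mg/L.
9.9 µg/L = 0.0099 mg/L.
After input B: C = (3.283·0.912 + 0.28·0.0099) / 3.563 = 0.8411 mg/L.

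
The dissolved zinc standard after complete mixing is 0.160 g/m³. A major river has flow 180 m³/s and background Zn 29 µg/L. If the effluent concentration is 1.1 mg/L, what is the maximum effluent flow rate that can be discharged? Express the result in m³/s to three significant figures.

29 µg/L = 0.029 mg/L.
Mass balance at complete mixing: C_std·(Q_w + Q_r) = Q_w·C_e + Q_r·C_b.
Rearranging, Q_w = Q_r·(C_std − C_b)/(C_e − C_std) = 180·(0.16 − 0.029) / (1.1 − 0.16) = 25.09 m³/s.

25.1 m³/s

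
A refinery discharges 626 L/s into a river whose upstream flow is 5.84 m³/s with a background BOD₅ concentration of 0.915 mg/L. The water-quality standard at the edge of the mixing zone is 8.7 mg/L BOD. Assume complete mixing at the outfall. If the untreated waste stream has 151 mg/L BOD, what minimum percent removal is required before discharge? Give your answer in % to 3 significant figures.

626 L/s = 0.626 m³/s.
Mass balance: 8.7·6.466 = 0.626·Cₑ + 5.84·0.915.
Cₑ = (56.25 − 5.344) / 0.626 = 81.33 mg/L.
Required removal = 1 − 81.33/151 = 46.14 %.

46.1 %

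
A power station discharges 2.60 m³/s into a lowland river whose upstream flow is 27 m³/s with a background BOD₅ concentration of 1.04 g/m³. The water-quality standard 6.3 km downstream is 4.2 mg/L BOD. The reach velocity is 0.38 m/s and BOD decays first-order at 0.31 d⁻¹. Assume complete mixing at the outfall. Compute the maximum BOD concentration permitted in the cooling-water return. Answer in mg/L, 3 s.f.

39.9 mg/L

Travel time to the compliance point: t = 6300/0.38 = 1.658e+04 s = 0.1919 d; decay factor exp(−0.31·0.1919) = 0.9422.
So the concentration just after mixing may be at most 4.2/0.9422 = 4.457 mg/L.
Mass balance: 4.457·29.6 = 2.6·Cₑ + 27·1.04.
Cₑ = (131.9 − 28.08) / 2.6 = 39.95 mg/L.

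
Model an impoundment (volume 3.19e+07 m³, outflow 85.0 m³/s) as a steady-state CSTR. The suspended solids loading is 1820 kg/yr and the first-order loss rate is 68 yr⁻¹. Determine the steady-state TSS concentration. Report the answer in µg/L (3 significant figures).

Outflow Q = 85.0 m³/s × 3.156e+07 s/yr = 2.682e+09 m³/yr.
Steady-state CSTR mass balance: W = Q·C + k·V·C, so C = W/(Q + kV).
Q + kV = 2.682e+09 + 68·3.19e+07 = 4.852e+09 m³/yr.
C = 1820/4.852e+09 = 3.751e-07 kg/m³ = 0.0003751 mg/L = 0.3751 µg/L.

0.375 µg/L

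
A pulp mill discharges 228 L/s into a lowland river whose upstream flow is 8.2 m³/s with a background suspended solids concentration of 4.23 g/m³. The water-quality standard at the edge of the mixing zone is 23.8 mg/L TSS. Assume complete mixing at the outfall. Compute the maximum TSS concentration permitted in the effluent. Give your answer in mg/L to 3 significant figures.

728 mg/L

228 L/s = 0.228 m³/s.
Mass balance: 23.8·8.428 = 0.228·Cₑ + 8.2·4.23.
Cₑ = (200.6 − 34.69) / 0.228 = 727.6 mg/L.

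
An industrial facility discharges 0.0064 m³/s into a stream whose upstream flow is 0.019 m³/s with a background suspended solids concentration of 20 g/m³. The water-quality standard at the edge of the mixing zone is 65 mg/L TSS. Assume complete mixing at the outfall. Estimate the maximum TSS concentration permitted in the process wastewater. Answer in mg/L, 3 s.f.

199 mg/L

Mass balance: 65·0.0254 = 0.0064·Cₑ + 0.019·20.
Cₑ = (1.651 − 0.38) / 0.0064 = 198.6 mg/L.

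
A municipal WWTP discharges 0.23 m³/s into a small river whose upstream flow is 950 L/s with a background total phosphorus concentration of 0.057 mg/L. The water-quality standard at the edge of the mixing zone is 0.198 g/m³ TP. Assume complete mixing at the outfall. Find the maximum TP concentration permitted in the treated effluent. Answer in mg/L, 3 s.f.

950 L/s = 0.95 m³/s.
Mass balance: 0.198·1.18 = 0.23·Cₑ + 0.95·0.057.
Cₑ = (0.2336 − 0.05415) / 0.23 = 0.7804 mg/L.

0.780 mg/L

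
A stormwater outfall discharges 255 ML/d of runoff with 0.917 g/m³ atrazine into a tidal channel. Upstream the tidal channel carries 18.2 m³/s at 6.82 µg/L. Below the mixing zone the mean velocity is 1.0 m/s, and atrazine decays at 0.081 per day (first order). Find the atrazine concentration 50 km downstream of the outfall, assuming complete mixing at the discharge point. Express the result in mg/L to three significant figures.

255 ML/d = 2.951 m³/s.
6.82 µg/L = 0.00682 mg/L.
After complete mixing, C₀ = (2.951·0.917 + 18.2·0.00682) / 21.15 = 0.1338 mg/L.
Travel time t = 5e+04 m / 1.0 m/s = 5e+04 s = 0.5787 d.
C = 0.1338·exp(−0.081·0.5787) = 0.1338·0.9542 = 0.1277 mg/L.

0.128 mg/L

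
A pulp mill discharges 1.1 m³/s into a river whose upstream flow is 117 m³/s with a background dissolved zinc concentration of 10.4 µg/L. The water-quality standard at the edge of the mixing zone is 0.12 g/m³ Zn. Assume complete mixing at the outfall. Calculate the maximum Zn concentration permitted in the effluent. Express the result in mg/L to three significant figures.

11.8 mg/L

10.4 µg/L = 0.0104 mg/L.
Mass balance: 0.12·118.1 = 1.1·Cₑ + 117·0.0104.
Cₑ = (14.17 − 1.217) / 1.1 = 11.78 mg/L.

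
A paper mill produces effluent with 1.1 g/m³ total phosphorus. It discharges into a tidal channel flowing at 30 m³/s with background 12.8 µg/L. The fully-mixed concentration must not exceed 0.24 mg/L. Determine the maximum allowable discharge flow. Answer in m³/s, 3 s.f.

12.8 µg/L = 0.0128 mg/L.
Mass balance at complete mixing: C_std·(Q_w + Q_r) = Q_w·C_e + Q_r·C_b.
Rearranging, Q_w = Q_r·(C_std − C_b)/(C_e − C_std) = 30·(0.24 − 0.0128) / (1.1 − 0.24) = 7.926 m³/s.

7.93 m³/s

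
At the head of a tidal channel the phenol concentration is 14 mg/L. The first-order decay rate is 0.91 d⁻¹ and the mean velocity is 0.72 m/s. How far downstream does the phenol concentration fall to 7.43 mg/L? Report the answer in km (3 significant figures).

43.3 km

From C = C₀·e^(−kt), t = ln(C₀/C)/k = ln(14/7.43)/0.91 = 0.6335/0.91 = 0.6962 d.
Distance = v·t = 0.72 m/s × 6.015e+04 s = 4.331e+04 m = 43.31 km.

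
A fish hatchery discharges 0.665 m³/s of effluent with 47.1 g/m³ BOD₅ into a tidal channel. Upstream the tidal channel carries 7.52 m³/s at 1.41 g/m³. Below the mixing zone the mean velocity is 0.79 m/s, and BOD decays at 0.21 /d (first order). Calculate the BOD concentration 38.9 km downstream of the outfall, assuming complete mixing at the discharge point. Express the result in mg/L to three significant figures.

After complete mixing, C₀ = (0.665·47.1 + 7.52·1.41) / 8.185 = 5.122 mg/L.
Travel time t = 3.89e+04 m / 0.79 m/s = 4.924e+04 s = 0.5699 d.
C = 5.122·exp(−0.21·0.5699) = 5.122·0.8872 = 4.544 mg/L.

4.54 mg/L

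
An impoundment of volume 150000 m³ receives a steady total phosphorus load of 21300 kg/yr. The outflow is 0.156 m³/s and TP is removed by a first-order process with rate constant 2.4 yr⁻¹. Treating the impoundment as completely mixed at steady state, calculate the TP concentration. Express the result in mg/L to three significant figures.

4.03 mg/L

Outflow Q = 0.156 m³/s × 3.156e+07 s/yr = 4.923e+06 m³/yr.
Steady-state CSTR mass balance: W = Q·C + k·V·C, so C = W/(Q + kV).
Q + kV = 4.923e+06 + 2.4·150000 = 5.283e+06 m³/yr.
C = 21300/5.283e+06 = 0.004032 kg/m³ = 4.032 mg/L.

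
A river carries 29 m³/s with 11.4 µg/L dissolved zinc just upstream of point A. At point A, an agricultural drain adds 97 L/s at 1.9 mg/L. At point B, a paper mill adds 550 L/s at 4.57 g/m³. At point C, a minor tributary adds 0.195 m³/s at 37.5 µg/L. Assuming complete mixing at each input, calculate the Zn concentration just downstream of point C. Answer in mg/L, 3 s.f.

11.4 µg/L = 0.0114 mg/L.
97 L/s = 0.097 m³/s.
After input A: C = (29·0.0114 + 0.097·1.9) / 29.1 = 0.0177 mg/L.
550 L/s = 0.55 m³/s.
After input B: C = (29.1·0.0177 + 0.55·4.57) / 29.65 = 0.1021 mg/L.
37.5 µg/L = 0.0375 mg/L.
After input C: C = (29.65·0.1021 + 0.195·0.0375) / 29.84 = 0.1017 mg/L.

0.102 mg/L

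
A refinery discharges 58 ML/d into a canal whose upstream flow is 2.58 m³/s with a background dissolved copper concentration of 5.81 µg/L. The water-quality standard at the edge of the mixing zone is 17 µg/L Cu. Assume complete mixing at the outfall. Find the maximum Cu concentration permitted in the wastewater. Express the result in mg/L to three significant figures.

58 ML/d = 0.6713 m³/s.
5.81 µg/L = 0.00581 mg/L.
17 µg/L = 0.017 mg/L.
Mass balance: 0.017·3.251 = 0.6713·Cₑ + 2.58·0.00581.
Cₑ = (0.05527 − 0.01499) / 0.6713 = 0.06001 mg/L.

0.0600 mg/L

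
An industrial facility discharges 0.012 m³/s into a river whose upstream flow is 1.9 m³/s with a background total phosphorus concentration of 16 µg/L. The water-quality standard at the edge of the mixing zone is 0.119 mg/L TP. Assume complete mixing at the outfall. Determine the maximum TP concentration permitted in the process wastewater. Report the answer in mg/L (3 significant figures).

16.4 mg/L

16 µg/L = 0.016 mg/L.
Mass balance: 0.119·1.912 = 0.012·Cₑ + 1.9·0.016.
Cₑ = (0.2275 − 0.0304) / 0.012 = 16.43 mg/L.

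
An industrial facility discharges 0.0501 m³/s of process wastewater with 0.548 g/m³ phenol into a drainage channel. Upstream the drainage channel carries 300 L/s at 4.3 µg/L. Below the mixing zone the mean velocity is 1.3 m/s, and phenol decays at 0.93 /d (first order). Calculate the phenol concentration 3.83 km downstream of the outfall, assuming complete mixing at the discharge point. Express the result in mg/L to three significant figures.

300 L/s = 0.3 m³/s.
4.3 µg/L = 0.0043 mg/L.
After complete mixing, C₀ = (0.0501·0.548 + 0.3·0.0043) / 0.3501 = 0.0821 mg/L.
Travel time t = 3830 m / 1.3 m/s = 2946 s = 0.0341 d.
C = 0.0821·exp(−0.93·0.0341) = 0.0821·0.9688 = 0.07954 mg/L.

0.0795 mg/L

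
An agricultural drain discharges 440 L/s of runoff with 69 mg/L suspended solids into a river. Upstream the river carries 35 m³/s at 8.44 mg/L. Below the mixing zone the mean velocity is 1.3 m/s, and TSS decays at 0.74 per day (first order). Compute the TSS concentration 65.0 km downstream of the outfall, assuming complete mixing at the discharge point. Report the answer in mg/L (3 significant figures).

440 L/s = 0.44 m³/s.
After complete mixing, C₀ = (0.44·69 + 35·8.44) / 35.44 = 9.192 mg/L.
Travel time t = 6.5e+04 m / 1.3 m/s = 5e+04 s = 0.5787 d.
C = 9.192·exp(−0.74·0.5787) = 9.192·0.6517 = 5.99 mg/L.

5.99 mg/L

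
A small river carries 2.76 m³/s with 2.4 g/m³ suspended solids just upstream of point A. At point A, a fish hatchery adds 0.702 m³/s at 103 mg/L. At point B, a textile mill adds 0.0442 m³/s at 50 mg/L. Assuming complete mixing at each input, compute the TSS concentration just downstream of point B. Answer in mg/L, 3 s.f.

After input A: C = (2.76·2.4 + 0.702·103) / 3.462 = 22.8 mg/L.
After input B: C = (3.462·22.8 + 0.0442·50) / 3.506 = 23.14 mg/L.

23.1 mg/L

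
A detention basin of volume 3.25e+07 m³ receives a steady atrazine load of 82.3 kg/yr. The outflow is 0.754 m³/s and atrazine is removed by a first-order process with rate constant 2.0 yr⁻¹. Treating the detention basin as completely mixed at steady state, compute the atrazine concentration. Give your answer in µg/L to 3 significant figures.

Outflow Q = 0.754 m³/s × 3.156e+07 s/yr = 2.379e+07 m³/yr.
Steady-state CSTR mass balance: W = Q·C + k·V·C, so C = W/(Q + kV).
Q + kV = 2.379e+07 + 2.0·3.25e+07 = 8.879e+07 m³/yr.
C = 82.3/8.879e+07 = 9.269e-07 kg/m³ = 0.0009269 mg/L = 0.9269 µg/L.

0.927 µg/L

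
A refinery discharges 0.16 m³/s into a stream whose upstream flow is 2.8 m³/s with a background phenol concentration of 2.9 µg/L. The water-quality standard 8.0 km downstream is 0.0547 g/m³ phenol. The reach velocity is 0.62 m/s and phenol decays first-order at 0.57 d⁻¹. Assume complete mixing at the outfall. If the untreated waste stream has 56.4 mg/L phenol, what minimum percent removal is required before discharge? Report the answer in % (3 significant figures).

98.1 %

2.9 µg/L = 0.0029 mg/L.
Travel time to the compliance point: t = 8000/0.62 = 1.29e+04 s = 0.1493 d; decay factor exp(−0.57·0.1493) = 0.9184.
So the concentration just after mixing may be at most 0.0547/0.9184 = 0.05956 mg/L.
Mass balance: 0.05956·2.96 = 0.16·Cₑ + 2.8·0.0029.
Cₑ = (0.1763 − 0.00812) / 0.16 = 1.051 mg/L.
Required removal = 1 − 1.051/56.4 = 98.14 %.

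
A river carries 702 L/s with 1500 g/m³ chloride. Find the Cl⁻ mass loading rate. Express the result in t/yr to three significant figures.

702 L/s = 0.702 m³/s.
Mass flux = Q·C = 0.702 m³/s × 1500 g/m³ = 1053 g/s.
= 1053 g/s × 31.56 = 3.323e+04 t/yr.

33200 t/yr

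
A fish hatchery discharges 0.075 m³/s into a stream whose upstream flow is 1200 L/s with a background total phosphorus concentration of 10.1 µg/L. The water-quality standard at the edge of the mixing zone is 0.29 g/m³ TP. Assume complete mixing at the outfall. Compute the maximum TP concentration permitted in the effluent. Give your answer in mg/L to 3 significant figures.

4.77 mg/L

1200 L/s = 1.2 m³/s.
10.1 µg/L = 0.0101 mg/L.
Mass balance: 0.29·1.275 = 0.075·Cₑ + 1.2·0.0101.
Cₑ = (0.3697 − 0.01212) / 0.075 = 4.768 mg/L.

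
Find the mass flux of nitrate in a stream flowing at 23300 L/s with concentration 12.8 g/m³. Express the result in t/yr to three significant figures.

9410 t/yr

23300 L/s = 23.3 m³/s.
Mass flux = Q·C = 23.3 m³/s × 12.8 g/m³ = 298.2 g/s.
= 298.2 g/s × 31.56 = 9412 t/yr.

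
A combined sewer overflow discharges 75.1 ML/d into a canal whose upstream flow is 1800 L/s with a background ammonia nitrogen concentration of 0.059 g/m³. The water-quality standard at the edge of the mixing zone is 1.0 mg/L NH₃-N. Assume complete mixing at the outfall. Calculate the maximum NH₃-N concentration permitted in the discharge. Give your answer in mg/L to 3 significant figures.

2.95 mg/L

75.1 ML/d = 0.8692 m³/s.
1800 L/s = 1.8 m³/s.
Mass balance: 1·2.669 = 0.8692·Cₑ + 1.8·0.059.
Cₑ = (2.669 − 0.1062) / 0.8692 = 2.949 mg/L.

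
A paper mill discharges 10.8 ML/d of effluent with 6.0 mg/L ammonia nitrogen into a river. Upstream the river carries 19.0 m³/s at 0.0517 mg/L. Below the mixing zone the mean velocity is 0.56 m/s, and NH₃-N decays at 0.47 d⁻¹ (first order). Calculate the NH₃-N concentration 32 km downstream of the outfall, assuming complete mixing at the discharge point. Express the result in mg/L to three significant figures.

0.0664 mg/L

10.8 ML/d = 0.125 m³/s.
After complete mixing, C₀ = (0.125·6 + 19·0.0517) / 19.12 = 0.09058 mg/L.
Travel time t = 3.2e+04 m / 0.56 m/s = 5.714e+04 s = 0.6614 d.
C = 0.09058·exp(−0.47·0.6614) = 0.09058·0.7328 = 0.06638 mg/L.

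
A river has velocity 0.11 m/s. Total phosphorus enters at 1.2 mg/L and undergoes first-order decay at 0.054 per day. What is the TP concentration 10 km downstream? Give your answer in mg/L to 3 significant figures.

Travel time t = 10 km / 0.11 m/s = 1e+04/0.11 = 9.091e+04 s = 1.052 d.
First-order decay: C = 1.2·exp(−0.054·1.052) = 1.2·0.9448 = 1.134 mg/L.

1.13 mg/L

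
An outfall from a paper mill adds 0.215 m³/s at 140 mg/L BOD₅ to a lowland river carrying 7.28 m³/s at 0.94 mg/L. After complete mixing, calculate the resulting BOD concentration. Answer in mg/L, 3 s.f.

4.93 mg/L

Flow-weighted mixing gives C = (0.215·140 + 7.28·0.94) / (0.215 + 7.28) = 36.94/7.495 = 4.929 mg/L.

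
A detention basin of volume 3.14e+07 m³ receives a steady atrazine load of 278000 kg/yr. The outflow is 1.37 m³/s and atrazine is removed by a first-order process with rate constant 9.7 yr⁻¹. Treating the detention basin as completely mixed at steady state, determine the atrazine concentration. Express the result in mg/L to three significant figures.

0.799 mg/L

Outflow Q = 1.37 m³/s × 3.156e+07 s/yr = 4.323e+07 m³/yr.
Steady-state CSTR mass balance: W = Q·C + k·V·C, so C = W/(Q + kV).
Q + kV = 4.323e+07 + 9.7·3.14e+07 = 3.478e+08 m³/yr.
C = 278000/3.478e+08 = 0.0007993 kg/m³ = 0.7993 mg/L.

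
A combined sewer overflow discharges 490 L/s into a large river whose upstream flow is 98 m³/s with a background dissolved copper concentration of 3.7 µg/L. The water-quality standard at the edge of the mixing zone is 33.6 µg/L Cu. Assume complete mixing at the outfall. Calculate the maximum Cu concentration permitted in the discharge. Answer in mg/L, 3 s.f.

490 L/s = 0.49 m³/s.
3.7 µg/L = 0.0037 mg/L.
33.6 µg/L = 0.0336 mg/L.
Mass balance: 0.0336·98.49 = 0.49·Cₑ + 98·0.0037.
Cₑ = (3.309 − 0.3626) / 0.49 = 6.014 mg/L.

6.01 mg/L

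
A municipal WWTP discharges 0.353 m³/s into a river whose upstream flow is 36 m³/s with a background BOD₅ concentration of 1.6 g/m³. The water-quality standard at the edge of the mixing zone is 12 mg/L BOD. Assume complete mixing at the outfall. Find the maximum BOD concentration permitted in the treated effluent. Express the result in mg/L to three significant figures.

1070 mg/L

Mass balance: 12·36.35 = 0.353·Cₑ + 36·1.6.
Cₑ = (436.2 − 57.6) / 0.353 = 1073 mg/L.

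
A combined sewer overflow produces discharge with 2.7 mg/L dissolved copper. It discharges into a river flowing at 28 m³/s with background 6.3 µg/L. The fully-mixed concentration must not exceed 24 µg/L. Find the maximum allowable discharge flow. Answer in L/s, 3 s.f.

6.3 µg/L = 0.0063 mg/L.
24 µg/L = 0.024 mg/L.
Mass balance at complete mixing: C_std·(Q_w + Q_r) = Q_w·C_e + Q_r·C_b.
Rearranging, Q_w = Q_r·(C_std − C_b)/(C_e − C_std) = 28·(0.024 − 0.0063) / (2.7 − 0.024) = 0.1852 m³/s.
= 185.2 L/s.

185 L/s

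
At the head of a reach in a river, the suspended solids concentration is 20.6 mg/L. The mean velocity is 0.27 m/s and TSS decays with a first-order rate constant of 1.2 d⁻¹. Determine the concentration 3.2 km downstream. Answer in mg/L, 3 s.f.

Travel time t = 3.2 km / 0.27 m/s = 3200/0.27 = 1.185e+04 s = 0.1372 d.
First-order decay: C = 20.6·exp(−1.2·0.1372) = 20.6·0.8482 = 17.47 mg/L.

17.5 mg/L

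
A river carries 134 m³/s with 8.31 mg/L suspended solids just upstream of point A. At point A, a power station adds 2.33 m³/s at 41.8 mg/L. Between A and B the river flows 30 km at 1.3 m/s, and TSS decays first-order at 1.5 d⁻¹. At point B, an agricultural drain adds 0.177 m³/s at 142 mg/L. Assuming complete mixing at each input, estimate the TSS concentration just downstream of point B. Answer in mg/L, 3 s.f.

After input A: C = (134·8.31 + 2.33·41.8) / 136.3 = 8.882 mg/L.
Over the 30 km reach to input B (t = 2.308e+04 s = 0.2671 d), decay gives C = 8.882·exp(−1.5·0.2671) = 5.95 mg/L.
After input B: C = (136.3·5.95 + 0.177·142) / 136.5 = 6.127 mg/L.

6.13 mg/L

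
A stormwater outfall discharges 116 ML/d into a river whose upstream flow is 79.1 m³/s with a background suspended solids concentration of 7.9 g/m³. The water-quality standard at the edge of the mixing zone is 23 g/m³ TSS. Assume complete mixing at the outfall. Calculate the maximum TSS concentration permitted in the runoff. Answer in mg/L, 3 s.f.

116 ML/d = 1.343 m³/s.
Mass balance: 23·80.44 = 1.343·Cₑ + 79.1·7.9.
Cₑ = (1850 − 624.9) / 1.343 = 912.6 mg/L.

913 mg/L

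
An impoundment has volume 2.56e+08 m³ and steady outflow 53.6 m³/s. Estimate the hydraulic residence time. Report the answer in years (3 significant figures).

Q = 53.6 m³/s × 3.156e+07 s/yr = 1.691e+09 m³/yr.
Hydraulic residence time τ = V/Q = 2.56e+08/1.691e+09 = 0.1513 yr.

0.151 yr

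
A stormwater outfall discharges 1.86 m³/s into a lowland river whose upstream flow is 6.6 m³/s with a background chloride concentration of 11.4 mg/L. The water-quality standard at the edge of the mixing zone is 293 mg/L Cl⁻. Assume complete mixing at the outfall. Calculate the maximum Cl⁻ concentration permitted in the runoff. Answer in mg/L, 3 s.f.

1290 mg/L

Mass balance: 293·8.46 = 1.86·Cₑ + 6.6·11.4.
Cₑ = (2479 − 75.24) / 1.86 = 1292 mg/L.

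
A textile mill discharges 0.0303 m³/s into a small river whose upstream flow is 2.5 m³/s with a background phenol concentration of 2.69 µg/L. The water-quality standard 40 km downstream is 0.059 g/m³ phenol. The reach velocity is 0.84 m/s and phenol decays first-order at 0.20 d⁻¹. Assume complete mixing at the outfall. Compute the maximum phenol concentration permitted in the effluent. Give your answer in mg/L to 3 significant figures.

2.69 µg/L = 0.00269 mg/L.
Travel time to the compliance point: t = 4e+04/0.84 = 4.762e+04 s = 0.5511 d; decay factor exp(−0.20·0.5511) = 0.8956.
So the concentration just after mixing may be at most 0.059/0.8956 = 0.06588 mg/L.
Mass balance: 0.06588·2.53 = 0.0303·Cₑ + 2.5·0.00269.
Cₑ = (0.1667 − 0.006725) / 0.0303 = 5.279 mg/L.

5.28 mg/L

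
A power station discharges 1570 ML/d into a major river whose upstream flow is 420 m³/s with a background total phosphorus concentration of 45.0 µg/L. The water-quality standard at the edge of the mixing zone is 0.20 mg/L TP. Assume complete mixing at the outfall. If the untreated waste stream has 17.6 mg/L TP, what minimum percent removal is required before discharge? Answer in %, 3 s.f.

78.5 %

1570 ML/d = 18.17 m³/s.
45.0 µg/L = 0.045 mg/L.
Mass balance: 0.2·438.2 = 18.17·Cₑ + 420·0.045.
Cₑ = (87.63 − 18.9) / 18.17 = 3.783 mg/L.
Required removal = 1 − 3.783/17.6 = 78.51 %.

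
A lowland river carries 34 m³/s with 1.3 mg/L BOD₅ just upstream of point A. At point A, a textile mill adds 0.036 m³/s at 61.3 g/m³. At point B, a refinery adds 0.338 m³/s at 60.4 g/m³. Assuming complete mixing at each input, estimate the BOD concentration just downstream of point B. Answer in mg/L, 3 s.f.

After input A: C = (34·1.3 + 0.036·61.3) / 34.04 = 1.363 mg/L.
After input B: C = (34.04·1.363 + 0.338·60.4) / 34.37 = 1.944 mg/L.

1.94 mg/L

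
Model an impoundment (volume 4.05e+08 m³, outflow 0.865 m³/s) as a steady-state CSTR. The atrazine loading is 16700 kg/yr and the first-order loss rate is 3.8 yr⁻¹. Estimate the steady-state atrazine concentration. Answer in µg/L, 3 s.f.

10.7 µg/L

Outflow Q = 0.865 m³/s × 3.156e+07 s/yr = 2.73e+07 m³/yr.
Steady-state CSTR mass balance: W = Q·C + k·V·C, so C = W/(Q + kV).
Q + kV = 2.73e+07 + 3.8·4.05e+08 = 1.566e+09 m³/yr.
C = 16700/1.566e+09 = 1.066e-05 kg/m³ = 0.01066 mg/L = 10.66 µg/L.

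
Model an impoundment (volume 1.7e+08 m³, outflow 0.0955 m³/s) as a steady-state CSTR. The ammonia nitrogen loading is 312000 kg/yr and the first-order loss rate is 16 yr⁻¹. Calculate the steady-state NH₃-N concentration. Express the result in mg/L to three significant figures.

0.115 mg/L

Outflow Q = 0.0955 m³/s × 3.156e+07 s/yr = 3.014e+06 m³/yr.
Steady-state CSTR mass balance: W = Q·C + k·V·C, so C = W/(Q + kV).
Q + kV = 3.014e+06 + 16·1.7e+08 = 2.723e+09 m³/yr.
C = 312000/2.723e+09 = 0.0001146 kg/m³ = 0.1146 mg/L.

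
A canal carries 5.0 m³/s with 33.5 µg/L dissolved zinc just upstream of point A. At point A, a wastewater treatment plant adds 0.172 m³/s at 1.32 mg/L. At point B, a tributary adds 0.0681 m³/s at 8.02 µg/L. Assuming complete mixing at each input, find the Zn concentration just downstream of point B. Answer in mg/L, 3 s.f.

0.0754 mg/L

33.5 µg/L = 0.0335 mg/L.
After input A: C = (5·0.0335 + 0.172·1.32) / 5.172 = 0.07628 mg/L.
8.02 µg/L = 0.00802 mg/L.
After input B: C = (5.172·0.07628 + 0.0681·0.00802) / 5.24 = 0.0754 mg/L.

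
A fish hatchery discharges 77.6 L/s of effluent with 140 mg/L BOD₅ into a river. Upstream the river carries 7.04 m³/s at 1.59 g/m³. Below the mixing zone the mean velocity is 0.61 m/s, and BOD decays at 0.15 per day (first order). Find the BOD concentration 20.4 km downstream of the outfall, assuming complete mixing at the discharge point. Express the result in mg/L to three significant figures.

2.92 mg/L

77.6 L/s = 0.0776 m³/s.
After complete mixing, C₀ = (0.0776·140 + 7.04·1.59) / 7.118 = 3.099 mg/L.
Travel time t = 2.04e+04 m / 0.61 m/s = 3.344e+04 s = 0.3871 d.
C = 3.099·exp(−0.15·0.3871) = 3.099·0.9436 = 2.924 mg/L.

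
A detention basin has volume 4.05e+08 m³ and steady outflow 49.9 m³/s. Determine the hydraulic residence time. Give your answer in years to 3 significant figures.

Q = 49.9 m³/s × 3.156e+07 s/yr = 1.575e+09 m³/yr.
Hydraulic residence time τ = V/Q = 4.05e+08/1.575e+09 = 0.2572 yr.

0.257 yr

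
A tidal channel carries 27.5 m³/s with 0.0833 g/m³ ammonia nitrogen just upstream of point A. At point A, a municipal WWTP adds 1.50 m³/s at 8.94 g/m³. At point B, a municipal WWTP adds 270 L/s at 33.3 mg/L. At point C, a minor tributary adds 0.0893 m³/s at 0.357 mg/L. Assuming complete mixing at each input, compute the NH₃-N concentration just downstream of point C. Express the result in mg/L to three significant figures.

After input A: C = (27.5·0.0833 + 1.5·8.94) / 29 = 0.5414 mg/L.
270 L/s = 0.27 m³/s.
After input B: C = (29·0.5414 + 0.27·33.3) / 29.27 = 0.8436 mg/L.
After input C: C = (29.27·0.8436 + 0.0893·0.357) / 29.36 = 0.8421 mg/L.

0.842 mg/L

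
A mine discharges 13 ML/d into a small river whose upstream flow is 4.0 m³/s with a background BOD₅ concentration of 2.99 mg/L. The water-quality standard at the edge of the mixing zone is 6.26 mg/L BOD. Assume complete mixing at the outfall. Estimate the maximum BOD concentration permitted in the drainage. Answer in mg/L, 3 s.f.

93.2 mg/L

13 ML/d = 0.1505 m³/s.
Mass balance: 6.26·4.15 = 0.1505·Cₑ + 4·2.99.
Cₑ = (25.98 − 11.96) / 0.1505 = 93.19 mg/L.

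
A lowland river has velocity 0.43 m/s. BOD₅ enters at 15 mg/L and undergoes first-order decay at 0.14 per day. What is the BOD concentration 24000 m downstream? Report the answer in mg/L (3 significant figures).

Travel time t = 24000 m / 0.43 m/s = 2.4e+04/0.43 = 5.581e+04 s = 0.646 d.
First-order decay: C = 15·exp(−0.14·0.646) = 15·0.9135 = 13.7 mg/L.

13.7 mg/L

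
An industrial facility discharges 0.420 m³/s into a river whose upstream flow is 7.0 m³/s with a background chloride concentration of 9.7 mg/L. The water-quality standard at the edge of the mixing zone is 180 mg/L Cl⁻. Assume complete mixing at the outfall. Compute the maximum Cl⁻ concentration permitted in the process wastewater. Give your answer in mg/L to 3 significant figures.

3020 mg/L

Mass balance: 180·7.42 = 0.42·Cₑ + 7·9.7.
Cₑ = (1336 − 67.9) / 0.42 = 3018 mg/L.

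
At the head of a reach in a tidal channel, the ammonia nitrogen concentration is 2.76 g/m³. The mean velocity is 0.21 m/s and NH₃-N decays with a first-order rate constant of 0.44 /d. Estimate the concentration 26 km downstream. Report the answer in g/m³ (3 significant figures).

Travel time t = 26 km / 0.21 m/s = 2.6e+04/0.21 = 1.238e+05 s = 1.433 d.
First-order decay: C = 2.76·exp(−0.44·1.433) = 2.76·0.5323 = 1.469 g/m³.

1.47 g/m³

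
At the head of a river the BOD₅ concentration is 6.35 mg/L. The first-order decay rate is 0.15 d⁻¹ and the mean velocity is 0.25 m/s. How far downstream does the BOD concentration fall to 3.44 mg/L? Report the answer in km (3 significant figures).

88.3 km

From C = C₀·e^(−kt), t = ln(C₀/C)/k = ln(6.35/3.44)/0.15 = 0.613/0.15 = 4.087 d.
Distance = v·t = 0.25 m/s × 3.531e+05 s = 8.827e+04 m = 88.27 km.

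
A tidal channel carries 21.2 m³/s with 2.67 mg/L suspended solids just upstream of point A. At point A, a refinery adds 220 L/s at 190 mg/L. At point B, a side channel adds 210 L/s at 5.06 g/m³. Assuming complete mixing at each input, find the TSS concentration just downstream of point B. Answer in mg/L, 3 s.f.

220 L/s = 0.22 m³/s.
After input A: C = (21.2·2.67 + 0.22·190) / 21.42 = 4.594 mg/L.
210 L/s = 0.21 m³/s.
After input B: C = (21.42·4.594 + 0.21·5.06) / 21.63 = 4.599 mg/L.

4.60 mg/L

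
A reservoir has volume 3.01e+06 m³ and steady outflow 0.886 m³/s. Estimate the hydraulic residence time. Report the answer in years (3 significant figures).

0.108 yr

Q = 0.886 m³/s × 3.156e+07 s/yr = 2.796e+07 m³/yr.
Hydraulic residence time τ = V/Q = 3.01e+06/2.796e+07 = 0.1077 yr.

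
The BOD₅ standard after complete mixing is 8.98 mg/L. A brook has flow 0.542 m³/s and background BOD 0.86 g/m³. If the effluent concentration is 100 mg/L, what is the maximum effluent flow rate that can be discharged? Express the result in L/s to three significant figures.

Mass balance at complete mixing: C_std·(Q_w + Q_r) = Q_w·C_e + Q_r·C_b.
Rearranging, Q_w = Q_r·(C_std − C_b)/(C_e − C_std) = 0.542·(8.98 − 0.86) / (100 − 8.98) = 0.04835 m³/s.
= 48.35 L/s.

48.4 L/s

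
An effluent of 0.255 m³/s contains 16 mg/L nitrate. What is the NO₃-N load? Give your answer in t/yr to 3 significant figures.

129 t/yr

Mass flux = Q·C = 0.255 m³/s × 16 g/m³ = 4.08 g/s.
= 4.08 g/s × 31.56 = 128.8 t/yr.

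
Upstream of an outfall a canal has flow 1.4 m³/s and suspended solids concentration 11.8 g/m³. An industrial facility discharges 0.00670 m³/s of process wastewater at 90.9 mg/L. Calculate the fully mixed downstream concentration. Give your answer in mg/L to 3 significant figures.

Conservation of mass across the mixing zone: C = (0.0067·90.9 + 1.4·11.8) / (0.0067 + 1.4) = 17.13/1.407 = 12.18 mg/L.

12.2 mg/L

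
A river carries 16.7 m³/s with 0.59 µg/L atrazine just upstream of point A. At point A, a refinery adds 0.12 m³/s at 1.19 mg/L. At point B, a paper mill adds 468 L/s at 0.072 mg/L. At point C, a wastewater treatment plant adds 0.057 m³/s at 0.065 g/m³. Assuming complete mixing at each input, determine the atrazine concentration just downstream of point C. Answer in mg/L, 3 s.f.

0.0110 mg/L

0.59 µg/L = 0.00059 mg/L.
After input A: C = (16.7·0.00059 + 0.12·1.19) / 16.82 = 0.009076 mg/L.
468 L/s = 0.468 m³/s.
After input B: C = (16.82·0.009076 + 0.468·0.072) / 17.29 = 0.01078 mg/L.
After input C: C = (17.29·0.01078 + 0.057·0.065) / 17.34 = 0.01096 mg/L.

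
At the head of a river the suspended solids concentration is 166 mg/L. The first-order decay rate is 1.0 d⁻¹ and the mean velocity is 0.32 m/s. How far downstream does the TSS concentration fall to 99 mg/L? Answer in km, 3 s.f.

From C = C₀·e^(−kt), t = ln(C₀/C)/k = ln(166/99)/1.0 = 0.5169/1.0 = 0.5169 d.
Distance = v·t = 0.32 m/s × 4.466e+04 s = 1.429e+04 m = 14.29 km.

14.3 km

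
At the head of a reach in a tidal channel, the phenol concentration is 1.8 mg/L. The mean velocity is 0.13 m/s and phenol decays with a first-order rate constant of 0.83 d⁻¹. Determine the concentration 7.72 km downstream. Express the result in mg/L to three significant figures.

1.02 mg/L

Travel time t = 7.72 km / 0.13 m/s = 7720/0.13 = 5.938e+04 s = 0.6873 d.
First-order decay: C = 1.8·exp(−0.83·0.6873) = 1.8·0.5653 = 1.017 mg/L.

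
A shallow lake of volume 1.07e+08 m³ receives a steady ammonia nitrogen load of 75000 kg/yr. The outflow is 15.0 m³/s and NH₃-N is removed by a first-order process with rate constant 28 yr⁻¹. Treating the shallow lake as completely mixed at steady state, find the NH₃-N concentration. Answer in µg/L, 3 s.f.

Outflow Q = 15.0 m³/s × 3.156e+07 s/yr = 4.734e+08 m³/yr.
Steady-state CSTR mass balance: W = Q·C + k·V·C, so C = W/(Q + kV).
Q + kV = 4.734e+08 + 28·1.07e+08 = 3.469e+09 m³/yr.
C = 75000/3.469e+09 = 2.162e-05 kg/m³ = 0.02162 mg/L = 21.62 µg/L.

21.6 µg/L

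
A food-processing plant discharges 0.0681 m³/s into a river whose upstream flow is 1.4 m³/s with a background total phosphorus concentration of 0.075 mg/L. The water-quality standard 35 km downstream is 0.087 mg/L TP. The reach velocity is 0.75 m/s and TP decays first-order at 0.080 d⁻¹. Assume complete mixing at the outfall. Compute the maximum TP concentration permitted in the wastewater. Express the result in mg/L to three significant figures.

0.417 mg/L

Travel time to the compliance point: t = 3.5e+04/0.75 = 4.667e+04 s = 0.5401 d; decay factor exp(−0.080·0.5401) = 0.9577.
So the concentration just after mixing may be at most 0.087/0.9577 = 0.09084 mg/L.
Mass balance: 0.09084·1.468 = 0.0681·Cₑ + 1.4·0.075.
Cₑ = (0.1334 − 0.105) / 0.0681 = 0.4165 mg/L.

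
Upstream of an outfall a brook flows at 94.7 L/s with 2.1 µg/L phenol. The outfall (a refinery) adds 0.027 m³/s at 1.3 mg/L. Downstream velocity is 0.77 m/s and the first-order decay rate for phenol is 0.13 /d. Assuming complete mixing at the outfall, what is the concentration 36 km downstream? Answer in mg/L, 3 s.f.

94.7 L/s = 0.0947 m³/s.
2.1 µg/L = 0.0021 mg/L.
After complete mixing, C₀ = (0.027·1.3 + 0.0947·0.0021) / 0.1217 = 0.29 mg/L.
Travel time t = 3.6e+04 m / 0.77 m/s = 4.675e+04 s = 0.5411 d.
C = 0.29·exp(−0.13·0.5411) = 0.29·0.9321 = 0.2703 mg/L.

0.270 mg/L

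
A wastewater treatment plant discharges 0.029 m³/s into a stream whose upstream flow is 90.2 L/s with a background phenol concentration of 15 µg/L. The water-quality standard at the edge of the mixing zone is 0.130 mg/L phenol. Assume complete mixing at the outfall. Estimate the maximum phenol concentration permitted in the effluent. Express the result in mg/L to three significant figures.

90.2 L/s = 0.0902 m³/s.
15 µg/L = 0.015 mg/L.
Mass balance: 0.13·0.1192 = 0.029·Cₑ + 0.0902·0.015.
Cₑ = (0.0155 − 0.001353) / 0.029 = 0.4877 mg/L.

0.488 mg/L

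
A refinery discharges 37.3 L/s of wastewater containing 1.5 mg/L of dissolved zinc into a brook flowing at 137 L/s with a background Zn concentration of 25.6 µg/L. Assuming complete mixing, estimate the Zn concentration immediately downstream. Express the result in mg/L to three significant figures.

0.341 mg/L

37.3 L/s = 0.0373 m³/s.
137 L/s = 0.137 m³/s.
25.6 µg/L = 0.0256 mg/L.
Conservation of mass across the mixing zone: C = (0.0373·1.5 + 0.137·0.0256) / (0.0373 + 0.137) = 0.05946/0.1743 = 0.3411 mg/L.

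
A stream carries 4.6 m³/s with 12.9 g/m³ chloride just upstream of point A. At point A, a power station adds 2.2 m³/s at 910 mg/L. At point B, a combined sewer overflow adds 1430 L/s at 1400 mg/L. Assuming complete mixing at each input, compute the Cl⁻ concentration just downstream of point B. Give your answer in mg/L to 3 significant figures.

494 mg/L

After input A: C = (4.6·12.9 + 2.2·910) / 6.8 = 303.1 mg/L.
1430 L/s = 1.43 m³/s.
After input B: C = (6.8·303.1 + 1.43·1400) / 8.23 = 493.7 mg/L.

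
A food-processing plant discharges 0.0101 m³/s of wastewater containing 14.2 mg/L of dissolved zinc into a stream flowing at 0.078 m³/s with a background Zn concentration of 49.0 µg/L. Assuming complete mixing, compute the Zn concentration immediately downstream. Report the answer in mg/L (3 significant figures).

1.67 mg/L

49.0 µg/L = 0.049 mg/L.
Flow-weighted mixing gives C = (0.0101·14.2 + 0.078·0.049) / (0.0101 + 0.078) = 0.1472/0.0881 = 1.671 mg/L.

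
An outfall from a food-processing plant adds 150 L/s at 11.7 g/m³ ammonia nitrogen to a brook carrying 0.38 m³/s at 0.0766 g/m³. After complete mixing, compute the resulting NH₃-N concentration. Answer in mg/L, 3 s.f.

3.37 mg/L

150 L/s = 0.15 m³/s.
By mass balance at complete mixing, C = (0.15·11.7 + 0.38·0.0766) / (0.15 + 0.38) = 1.784/0.53 = 3.366 mg/L.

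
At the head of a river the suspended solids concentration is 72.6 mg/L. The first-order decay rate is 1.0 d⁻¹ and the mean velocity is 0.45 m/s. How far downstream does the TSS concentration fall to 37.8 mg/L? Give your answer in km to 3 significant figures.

From C = C₀·e^(−kt), t = ln(C₀/C)/k = ln(72.6/37.8)/1.0 = 0.6527/1.0 = 0.6527 d.
Distance = v·t = 0.45 m/s × 5.639e+04 s = 2.538e+04 m = 25.38 km.

25.4 km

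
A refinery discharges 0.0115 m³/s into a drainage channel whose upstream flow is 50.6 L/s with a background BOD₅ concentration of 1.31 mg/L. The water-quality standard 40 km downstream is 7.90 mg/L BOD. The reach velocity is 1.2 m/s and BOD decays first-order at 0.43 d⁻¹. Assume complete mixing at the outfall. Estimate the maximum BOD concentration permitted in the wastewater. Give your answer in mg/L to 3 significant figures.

50.6 L/s = 0.0506 m³/s.
Travel time to the compliance point: t = 4e+04/1.2 = 3.333e+04 s = 0.3858 d; decay factor exp(−0.43·0.3858) = 0.8471.
So the concentration just after mixing may be at most 7.9/0.8471 = 9.326 mg/L.
Mass balance: 9.326·0.0621 = 0.0115·Cₑ + 0.0506·1.31.
Cₑ = (0.5791 − 0.06629) / 0.0115 = 44.59 mg/L.

44.6 mg/L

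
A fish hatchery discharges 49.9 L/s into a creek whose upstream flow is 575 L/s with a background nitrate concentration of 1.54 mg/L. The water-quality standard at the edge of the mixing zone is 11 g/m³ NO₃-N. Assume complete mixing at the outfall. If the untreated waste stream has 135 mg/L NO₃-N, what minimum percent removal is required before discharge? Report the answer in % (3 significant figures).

11.1 %

49.9 L/s = 0.0499 m³/s.
575 L/s = 0.575 m³/s.
Mass balance: 11·0.6249 = 0.0499·Cₑ + 0.575·1.54.
Cₑ = (6.874 − 0.8855) / 0.0499 = 120 mg/L.
Required removal = 1 − 120/135 = 11.11 %.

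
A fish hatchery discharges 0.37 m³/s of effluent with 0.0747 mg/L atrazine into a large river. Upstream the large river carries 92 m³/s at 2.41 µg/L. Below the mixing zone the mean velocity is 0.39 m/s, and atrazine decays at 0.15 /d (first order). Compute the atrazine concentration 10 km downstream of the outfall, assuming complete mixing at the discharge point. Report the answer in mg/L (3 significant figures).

2.41 µg/L = 0.00241 mg/L.
After complete mixing, C₀ = (0.37·0.0747 + 92·0.00241) / 92.37 = 0.0027 mg/L.
Travel time t = 1e+04 m / 0.39 m/s = 2.564e+04 s = 0.2968 d.
C = 0.0027·exp(−0.15·0.2968) = 0.0027·0.9565 = 0.002582 mg/L.

0.00258 mg/L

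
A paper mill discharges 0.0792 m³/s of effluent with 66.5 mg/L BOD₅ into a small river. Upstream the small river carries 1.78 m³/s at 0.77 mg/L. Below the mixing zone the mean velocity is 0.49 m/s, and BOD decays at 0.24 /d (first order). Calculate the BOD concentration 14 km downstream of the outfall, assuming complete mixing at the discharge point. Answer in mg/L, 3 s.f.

After complete mixing, C₀ = (0.0792·66.5 + 1.78·0.77) / 1.859 = 3.57 mg/L.
Travel time t = 1.4e+04 m / 0.49 m/s = 2.857e+04 s = 0.3307 d.
C = 3.57·exp(−0.24·0.3307) = 3.57·0.9237 = 3.298 mg/L.

3.30 mg/L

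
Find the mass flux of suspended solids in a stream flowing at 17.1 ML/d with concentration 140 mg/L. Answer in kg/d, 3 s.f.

2390 kg/d

17.1 ML/d = 0.1979 m³/s.
Mass flux = Q·C = 0.1979 m³/s × 140 g/m³ = 27.71 g/s.
= 27.71 g/s × 86.4 = 2394 kg/d.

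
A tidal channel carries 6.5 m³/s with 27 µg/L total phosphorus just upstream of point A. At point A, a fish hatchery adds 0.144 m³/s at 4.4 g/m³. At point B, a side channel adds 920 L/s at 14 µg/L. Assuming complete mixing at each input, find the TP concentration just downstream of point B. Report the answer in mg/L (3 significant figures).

27 µg/L = 0.027 mg/L.
After input A: C = (6.5·0.027 + 0.144·4.4) / 6.644 = 0.1218 mg/L.
920 L/s = 0.92 m³/s.
14 µg/L = 0.014 mg/L.
After input B: C = (6.644·0.1218 + 0.92·0.014) / 7.564 = 0.1087 mg/L.

0.109 mg/L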